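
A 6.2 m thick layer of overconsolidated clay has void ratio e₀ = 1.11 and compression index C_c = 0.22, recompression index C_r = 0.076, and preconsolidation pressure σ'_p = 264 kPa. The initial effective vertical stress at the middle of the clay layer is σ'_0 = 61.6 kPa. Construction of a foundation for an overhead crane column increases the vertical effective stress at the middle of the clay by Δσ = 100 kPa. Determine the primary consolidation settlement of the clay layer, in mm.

Final effective stress: σ'_f = 61.6 + 100 = 161.6 kPa.
σ'_f = 161.6 ≤ σ'_p = 264 kPa, so the clay remains overconsolidated and only the recompression index applies:
S_c = C_r·H/(1+e₀)·log₁₀(σ'_f/σ'_0) = 0.076×6.2/2.11×log₁₀(161.6/61.6)
    = 0.22332 × 0.41886 = 0.09354 m

S_c ≈ 93.5 mm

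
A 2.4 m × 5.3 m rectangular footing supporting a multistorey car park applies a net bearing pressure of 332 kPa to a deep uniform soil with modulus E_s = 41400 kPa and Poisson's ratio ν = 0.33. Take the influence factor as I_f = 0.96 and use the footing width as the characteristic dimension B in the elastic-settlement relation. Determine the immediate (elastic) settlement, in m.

Immediate (elastic) settlement: S_e = q·B·(1−ν²)/E_s · I_f.
S_e = 332 × 2.4 × (1 − 0.33²) / 41400 × 0.96
    = 332 × 2.4 × 0.8911 / 41400 × 0.96
    = 0.01646 m

S_e ≈ 0.0165 m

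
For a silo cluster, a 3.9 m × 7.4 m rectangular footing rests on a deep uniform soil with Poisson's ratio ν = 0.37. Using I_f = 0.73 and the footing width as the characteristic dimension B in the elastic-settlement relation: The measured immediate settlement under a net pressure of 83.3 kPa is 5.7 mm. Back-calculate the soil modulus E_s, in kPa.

E_s ≈ 35900 kPa

S_e = q·B·(1−ν²)/E_s · I_f  ⇒  E_s = q·B·(1−ν²)·I_f / S_e.
E_s = 83.3 × 3.9 × 0.8631 × 0.73 / 0.0057 = 35910 kPa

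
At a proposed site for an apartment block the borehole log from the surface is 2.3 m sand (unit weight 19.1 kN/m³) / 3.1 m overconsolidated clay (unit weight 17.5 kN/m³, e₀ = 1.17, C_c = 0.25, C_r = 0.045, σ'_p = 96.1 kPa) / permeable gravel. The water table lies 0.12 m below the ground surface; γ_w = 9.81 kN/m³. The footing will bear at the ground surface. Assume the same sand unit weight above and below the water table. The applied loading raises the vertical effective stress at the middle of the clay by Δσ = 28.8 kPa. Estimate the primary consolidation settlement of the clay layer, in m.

Mid-depth of clay below the ground surface: z = 2.3 + 3.1/2 = 3.85 m.
Total vertical stress at mid-clay: σ_v = 19.1×2.3 + 17.5×1.55 = 71.055 kPa.
Pore pressure: u = 9.81×(3.85 − 0.12) = 36.591 kPa.
Initial effective stress: σ'_0 = σ_v − u = 71.055 − 36.591 = 34.464 kPa.
Final effective stress: σ'_f = 34.464 + 28.8 = 63.264 kPa.
σ'_f = 63.264 ≤ σ'_p = 96.1 kPa, so the clay remains overconsolidated and only the recompression index applies:
S_c = C_r·H/(1+e₀)·log₁₀(σ'_f/σ'_0) = 0.045×3.1/2.17×log₁₀(63.264/34.464)
    = 0.064287 × 0.26379 = 0.01696 m

S_c ≈ 0.017 m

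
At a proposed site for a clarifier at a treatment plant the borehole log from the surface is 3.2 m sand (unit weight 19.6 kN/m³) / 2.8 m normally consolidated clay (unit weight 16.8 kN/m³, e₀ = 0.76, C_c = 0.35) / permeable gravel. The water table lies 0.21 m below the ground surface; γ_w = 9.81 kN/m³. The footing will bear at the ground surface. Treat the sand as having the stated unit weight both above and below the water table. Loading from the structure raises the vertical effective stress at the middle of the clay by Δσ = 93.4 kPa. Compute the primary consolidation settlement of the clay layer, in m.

Mid-depth of clay below the ground surface: z = 3.2 + 2.8/2 = 4.6 m.
Total vertical stress at mid-clay: σ_v = 19.6×3.2 + 16.8×1.4 = 86.24 kPa.
Pore pressure: u = 9.81×(4.6 − 0.21) = 43.066 kPa.
Initial effective stress: σ'_0 = σ_v − u = 86.24 − 43.066 = 43.174 kPa.
Final effective stress: σ'_f = σ'_0 + Δσ = 43.174 + 93.4 = 136.57 kPa.
Normally consolidated clay, so the full stress increment lies on the virgin compression line:
S_c = C_c·H/(1+e₀)·log₁₀(σ'_f/σ'_0) = 0.35×2.8/(1+0.76)×log₁₀(136.57/43.174)
    = 0.55682 × 0.50013 = 0.2785 m

S_c ≈ 0.278 m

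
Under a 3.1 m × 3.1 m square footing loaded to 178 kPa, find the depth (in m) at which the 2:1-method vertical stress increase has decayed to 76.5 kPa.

2:1 spreading — at depth z the loaded area has grown by z in each plan dimension:
qB²/(B+z)² = Δσ_z ⇒ z = B(√(q/Δσ_z) − 1) = 3.1×(√(178/76.5) − 1) = 1.629 m

z ≈ 1.63 m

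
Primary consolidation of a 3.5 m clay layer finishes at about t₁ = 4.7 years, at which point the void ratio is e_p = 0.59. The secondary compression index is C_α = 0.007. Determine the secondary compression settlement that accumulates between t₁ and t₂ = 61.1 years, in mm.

Secondary compression: S_s = C_α·H/(1+e_p)·log₁₀(t₂/t₁)
S_s = 0.007×3.5/(1+0.59)×log₁₀(61.1/4.7)
    = 0.01541 × 1.114 = 0.01716 m

S_s ≈ 17.2 mm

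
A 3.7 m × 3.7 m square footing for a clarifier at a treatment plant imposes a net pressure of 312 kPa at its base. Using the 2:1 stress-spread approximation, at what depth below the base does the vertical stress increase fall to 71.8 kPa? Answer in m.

2:1 spreading — at depth z the loaded area has grown by z in each plan dimension:
qB²/(B+z)² = Δσ_z ⇒ z = B(√(q/Δσ_z) − 1) = 3.7×(√(312/71.8) − 1) = 4.013 m

z ≈ 4.01 m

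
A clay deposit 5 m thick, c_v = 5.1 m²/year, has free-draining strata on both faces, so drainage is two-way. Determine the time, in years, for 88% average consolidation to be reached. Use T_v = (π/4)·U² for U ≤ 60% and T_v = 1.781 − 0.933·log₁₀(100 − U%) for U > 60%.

Drainage path length: H_d = H/2 = 2.5 m (double drainage).
U > 60%: T_v = 1.781 − 0.933·log₁₀(100 − 88) = 0.77412.
t = T_v·H_d²/c_v = 0.77412×2.5²/5.1 = 0.9487 years.

t ≈ 0.949 years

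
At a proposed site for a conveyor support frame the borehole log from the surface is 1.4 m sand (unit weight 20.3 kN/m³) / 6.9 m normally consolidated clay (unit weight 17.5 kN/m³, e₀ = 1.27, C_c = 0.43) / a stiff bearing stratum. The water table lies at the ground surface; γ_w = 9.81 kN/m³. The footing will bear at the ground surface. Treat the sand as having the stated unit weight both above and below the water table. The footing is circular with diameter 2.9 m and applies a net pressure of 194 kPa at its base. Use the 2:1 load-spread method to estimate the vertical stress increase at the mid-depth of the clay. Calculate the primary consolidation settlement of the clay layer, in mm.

S_c ≈ 287 mm

Mid-depth of clay below the ground surface: z = 1.4 + 6.9/2 = 4.85 m.
Total vertical stress at mid-clay: σ_v = 20.3×1.4 + 17.5×3.45 = 88.795 kPa.
Pore pressure: u = 9.81×(4.85 − 0) = 47.578 kPa.
Initial effective stress: σ'_0 = σ_v − u = 88.795 − 47.578 = 41.217 kPa.
Stress increase at mid-clay by the 2:1 spreading method:
Δσ ≈ qD²/(D+z)² = 194×2.9²/(2.9+4.85)² = 27.164 kPa
Final effective stress: σ'_f = σ'_0 + Δσ = 41.217 + 27.164 = 68.381 kPa.
Normally consolidated clay, so the full stress increment lies on the virgin compression line:
S_c = C_c·H/(1+e₀)·log₁₀(σ'_f/σ'_0) = 0.43×6.9/(1+1.27)×log₁₀(68.381/41.217)
    = 1.307 × 0.21986 = 0.2874 m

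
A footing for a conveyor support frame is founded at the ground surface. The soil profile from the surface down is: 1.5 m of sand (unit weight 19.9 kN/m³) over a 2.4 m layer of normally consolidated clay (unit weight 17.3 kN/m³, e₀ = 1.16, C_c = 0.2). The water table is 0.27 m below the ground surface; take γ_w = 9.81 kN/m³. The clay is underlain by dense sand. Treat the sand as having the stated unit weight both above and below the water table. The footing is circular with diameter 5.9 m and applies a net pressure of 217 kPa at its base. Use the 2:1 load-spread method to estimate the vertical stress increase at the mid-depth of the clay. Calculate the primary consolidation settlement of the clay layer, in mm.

Mid-depth of clay below the ground surface: z = 1.5 + 2.4/2 = 2.7 m.
Total vertical stress at mid-clay: σ_v = 19.9×1.5 + 17.3×1.2 = 50.61 kPa.
Pore pressure: u = 9.81×(2.7 − 0.27) = 23.838 kPa.
Initial effective stress: σ'_0 = σ_v − u = 50.61 − 23.838 = 26.772 kPa.
Stress increase at mid-clay by the 2:1 spreading method:
Δσ ≈ qD²/(D+z)² = 217×5.9²/(5.9+2.7)² = 102.13 kPa
Final effective stress: σ'_f = σ'_0 + Δσ = 26.772 + 102.13 = 128.9 kPa.
Normally consolidated clay, so the full stress increment lies on the virgin compression line:
S_c = C_c·H/(1+e₀)·log₁₀(σ'_f/σ'_0) = 0.2×2.4/(1+1.16)×log₁₀(128.9/26.772)
    = 0.22222 × 0.68257 = 0.1517 m

S_c ≈ 152 mm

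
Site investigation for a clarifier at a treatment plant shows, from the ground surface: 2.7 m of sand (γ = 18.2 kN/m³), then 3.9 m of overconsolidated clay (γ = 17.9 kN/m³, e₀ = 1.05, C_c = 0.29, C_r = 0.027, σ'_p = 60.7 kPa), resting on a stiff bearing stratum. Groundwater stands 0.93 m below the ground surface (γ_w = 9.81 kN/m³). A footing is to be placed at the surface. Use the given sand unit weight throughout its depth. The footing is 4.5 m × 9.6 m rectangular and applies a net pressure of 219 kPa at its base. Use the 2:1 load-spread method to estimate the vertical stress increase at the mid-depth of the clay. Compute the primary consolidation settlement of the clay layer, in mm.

S_c ≈ 169 mm

Mid-depth of clay below the ground surface: z = 2.7 + 3.9/2 = 4.65 m.
Total vertical stress at mid-clay: σ_v = 18.2×2.7 + 17.9×1.95 = 84.045 kPa.
Pore pressure: u = 9.81×(4.65 − 0.93) = 36.493 kPa.
Initial effective stress: σ'_0 = σ_v − u = 84.045 − 36.493 = 47.552 kPa.
Stress increase at mid-clay by the 2:1 spreading method:
Δσ = qBL/((B+z)(L+z)) = 219×4.5×9.6/((4.5+4.65)(9.6+4.65)) = 72.559 kPa
Final effective stress: σ'_f = 47.552 + 72.559 = 120.11 kPa.
σ'_f = 120.11 > σ'_p = 60.7 kPa, so the stress path crosses the preconsolidation pressure — recompression up to σ'_p, then virgin compression beyond:
S_c = H/(1+e₀)·[C_r·log₁₀(σ'_p/σ'_0) + C_c·log₁₀(σ'_f/σ'_p)]
    = 3.9/2.05 × [0.027×log₁₀(60.7/47.552) + 0.29×log₁₀(120.11/60.7)]
    = 1.9024 × [0.0028625 + 0.085953] = 0.169 m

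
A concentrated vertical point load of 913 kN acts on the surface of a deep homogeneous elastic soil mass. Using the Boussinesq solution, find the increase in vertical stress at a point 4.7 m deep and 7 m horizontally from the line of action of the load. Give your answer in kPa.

Boussinesq vertical stress below a point load on an elastic half-space:
Δσ_z = 3P/(2πz²) · [1 + (r/z)²]^(−5/2)
r/z = 7/4.7 = 1.4894; [1+(r/z)²]^(−5/2) = 0.053823.
Δσ_z = 3×913/(2π×4.7²) × 0.053823 = 19.734 × 0.053823 = 1.062 kPa

Δσ_z ≈ 1.06 kPa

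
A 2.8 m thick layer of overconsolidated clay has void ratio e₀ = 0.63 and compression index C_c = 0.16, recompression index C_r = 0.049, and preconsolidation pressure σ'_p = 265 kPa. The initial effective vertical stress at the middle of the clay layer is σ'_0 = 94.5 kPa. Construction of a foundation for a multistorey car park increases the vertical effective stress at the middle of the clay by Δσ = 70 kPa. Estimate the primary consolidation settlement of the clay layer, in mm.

Final effective stress: σ'_f = 94.5 + 70 = 164.5 kPa.
σ'_f = 164.5 ≤ σ'_p = 265 kPa, so the clay remains overconsolidated and only the recompression index applies:
S_c = C_r·H/(1+e₀)·log₁₀(σ'_f/σ'_0) = 0.049×2.8/1.63×log₁₀(164.5/94.5)
    = 0.084172 × 0.24073 = 0.02026 m

S_c ≈ 20.3 mm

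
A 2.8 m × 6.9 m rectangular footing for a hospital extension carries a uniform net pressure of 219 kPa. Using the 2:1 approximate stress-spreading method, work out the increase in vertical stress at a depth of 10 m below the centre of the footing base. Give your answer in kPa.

By the 2:1 method the load spreads at 1 horizontal : 2 vertical, so at depth z the loaded area has grown by z in each plan dimension:
Δσ = qBL/((B+z)(L+z)) = 219×2.8×6.9/((2.8+10)(6.9+10)) = 19.559 kPa

Δσ_z ≈ 19.6 kPa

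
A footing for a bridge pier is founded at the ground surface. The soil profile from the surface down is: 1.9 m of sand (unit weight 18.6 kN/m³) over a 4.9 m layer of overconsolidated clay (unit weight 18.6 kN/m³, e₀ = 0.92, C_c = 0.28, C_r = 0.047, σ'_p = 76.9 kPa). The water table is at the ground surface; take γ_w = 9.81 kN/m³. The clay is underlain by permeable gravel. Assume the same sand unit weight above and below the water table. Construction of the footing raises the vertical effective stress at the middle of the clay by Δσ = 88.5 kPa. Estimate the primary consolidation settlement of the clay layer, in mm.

S_c ≈ 191 mm

Mid-depth of clay below the ground surface: z = 1.9 + 4.9/2 = 4.35 m.
Total vertical stress at mid-clay: σ_v = 18.6×1.9 + 18.6×2.45 = 80.91 kPa.
Pore pressure: u = 9.81×(4.35 − 0) = 42.673 kPa.
Initial effective stress: σ'_0 = σ_v − u = 80.91 − 42.673 = 38.237 kPa.
Final effective stress: σ'_f = 38.237 + 88.5 = 126.74 kPa.
σ'_f = 126.74 > σ'_p = 76.9 kPa, so the stress path crosses the preconsolidation pressure — recompression up to σ'_p, then virgin compression beyond:
S_c = H/(1+e₀)·[C_r·log₁₀(σ'_p/σ'_0) + C_c·log₁₀(σ'_f/σ'_p)]
    = 4.9/1.92 × [0.047×log₁₀(76.9/38.237) + 0.28×log₁₀(126.74/76.9)]
    = 2.5521 × [0.014262 + 0.060756] = 0.1915 m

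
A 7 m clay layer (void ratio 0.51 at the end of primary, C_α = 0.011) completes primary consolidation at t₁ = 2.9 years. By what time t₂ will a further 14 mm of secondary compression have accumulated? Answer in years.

t₂ ≈ 5.46 years

S_s = C_α·H/(1+e_p)·log₁₀(t₂/t₁) ⇒ log₁₀(t₂/t₁) = S_s·(1+e_p)/(C_α·H).
log₁₀(t₂/t₁) = 0.014 × (1+0.51) / (0.011×7) = 0.2745
t₂ = t₁ × 10^0.2745 = 2.9 × 1.882 = 5.457 years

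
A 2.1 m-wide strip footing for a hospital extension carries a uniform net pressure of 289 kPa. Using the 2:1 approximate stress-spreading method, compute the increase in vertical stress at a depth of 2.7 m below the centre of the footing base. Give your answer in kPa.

Δσ_z ≈ 126 kPa

By the 2:1 method the load spreads at 1 horizontal : 2 vertical, so at depth z the loaded area has grown by z in each plan dimension:
Δσ = qB/(B+z) = 289×2.1/(2.1+2.7) = 126.44 kPa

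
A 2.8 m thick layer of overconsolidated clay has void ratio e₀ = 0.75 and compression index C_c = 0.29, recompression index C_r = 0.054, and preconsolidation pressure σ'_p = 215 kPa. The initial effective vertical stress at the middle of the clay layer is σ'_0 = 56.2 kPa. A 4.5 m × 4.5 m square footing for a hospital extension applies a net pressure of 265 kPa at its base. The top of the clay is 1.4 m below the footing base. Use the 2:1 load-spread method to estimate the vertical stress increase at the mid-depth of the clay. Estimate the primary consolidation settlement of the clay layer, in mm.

S_c ≈ 38.5 mm

Mid-depth of clay below the footing base: z = 1.4 + 2.8/2 = 2.8 m.
Stress increase at mid-clay by the 2:1 spreading method:
Δσ = qBL/((B+z)(L+z)) = 265×4.5×4.5/((4.5+2.8)(4.5+2.8)) = 100.7 kPa
Final effective stress: σ'_f = 56.2 + 100.7 = 156.9 kPa.
σ'_f = 156.9 ≤ σ'_p = 215 kPa, so the clay remains overconsolidated and only the recompression index applies:
S_c = C_r·H/(1+e₀)·log₁₀(σ'_f/σ'_0) = 0.054×2.8/1.75×log₁₀(156.9/56.2)
    = 0.0864 × 0.44589 = 0.03852 m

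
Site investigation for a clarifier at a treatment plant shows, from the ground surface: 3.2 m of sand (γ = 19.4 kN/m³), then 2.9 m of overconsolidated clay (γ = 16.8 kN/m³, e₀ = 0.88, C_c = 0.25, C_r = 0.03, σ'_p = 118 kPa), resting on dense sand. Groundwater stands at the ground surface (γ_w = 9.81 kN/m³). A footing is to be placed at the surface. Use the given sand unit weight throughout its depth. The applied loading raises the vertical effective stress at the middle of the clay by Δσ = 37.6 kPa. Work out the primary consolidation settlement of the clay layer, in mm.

Mid-depth of clay below the ground surface: z = 3.2 + 2.9/2 = 4.65 m.
Total vertical stress at mid-clay: σ_v = 19.4×3.2 + 16.8×1.45 = 86.44 kPa.
Pore pressure: u = 9.81×(4.65 − 0) = 45.617 kPa.
Initial effective stress: σ'_0 = σ_v − u = 86.44 − 45.617 = 40.823 kPa.
Final effective stress: σ'_f = 40.823 + 37.6 = 78.423 kPa.
σ'_f = 78.423 ≤ σ'_p = 118 kPa, so the clay remains overconsolidated and only the recompression index applies:
S_c = C_r·H/(1+e₀)·log₁₀(σ'_f/σ'_0) = 0.03×2.9/1.88×log₁₀(78.423/40.823)
    = 0.046278 × 0.28354 = 0.01312 m

S_c ≈ 13.1 mm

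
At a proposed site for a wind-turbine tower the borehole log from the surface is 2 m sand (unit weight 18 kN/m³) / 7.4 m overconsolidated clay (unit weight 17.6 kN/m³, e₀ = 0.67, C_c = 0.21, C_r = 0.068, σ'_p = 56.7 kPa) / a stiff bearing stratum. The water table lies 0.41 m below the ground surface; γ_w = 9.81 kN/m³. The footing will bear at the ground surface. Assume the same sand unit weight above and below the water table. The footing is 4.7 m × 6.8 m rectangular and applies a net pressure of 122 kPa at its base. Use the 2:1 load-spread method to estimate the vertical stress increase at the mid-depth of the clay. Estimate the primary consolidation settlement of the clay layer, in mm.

S_c ≈ 154 mm

Mid-depth of clay below the ground surface: z = 2 + 7.4/2 = 5.7 m.
Total vertical stress at mid-clay: σ_v = 18×2 + 17.6×3.7 = 101.12 kPa.
Pore pressure: u = 9.81×(5.7 − 0.41) = 51.895 kPa.
Initial effective stress: σ'_0 = σ_v − u = 101.12 − 51.895 = 49.225 kPa.
Stress increase at mid-clay by the 2:1 spreading method:
Δσ = qBL/((B+z)(L+z)) = 122×4.7×6.8/((4.7+5.7)(6.8+5.7)) = 29.993 kPa
Final effective stress: σ'_f = 49.225 + 29.993 = 79.218 kPa.
σ'_f = 79.218 > σ'_p = 56.7 kPa, so the stress path crosses the preconsolidation pressure — recompression up to σ'_p, then virgin compression beyond:
S_c = H/(1+e₀)·[C_r·log₁₀(σ'_p/σ'_0) + C_c·log₁₀(σ'_f/σ'_p)]
    = 7.4/1.67 × [0.068×log₁₀(56.7/49.225) + 0.21×log₁₀(79.218/56.7)]
    = 4.4311 × [0.004175 + 0.030501] = 0.1537 m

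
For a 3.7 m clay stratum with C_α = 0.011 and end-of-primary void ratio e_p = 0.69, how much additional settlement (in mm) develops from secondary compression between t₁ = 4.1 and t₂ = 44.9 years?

Secondary compression: S_s = C_α·H/(1+e_p)·log₁₀(t₂/t₁)
S_s = 0.011×3.7/(1+0.69)×log₁₀(44.9/4.1)
    = 0.02408 × 1.039 = 0.02503 m

S_s ≈ 25 mm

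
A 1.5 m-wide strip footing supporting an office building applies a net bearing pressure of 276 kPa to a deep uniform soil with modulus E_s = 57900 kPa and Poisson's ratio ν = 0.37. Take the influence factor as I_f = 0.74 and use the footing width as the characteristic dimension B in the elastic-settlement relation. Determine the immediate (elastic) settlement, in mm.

S_e ≈ 4.57 mm

Immediate (elastic) settlement: S_e = q·B·(1−ν²)/E_s · I_f.
S_e = 276 × 1.5 × (1 − 0.37²) / 57900 × 0.74
    = 276 × 1.5 × 0.8631 / 57900 × 0.74
    = 0.004567 m = 4.567 mm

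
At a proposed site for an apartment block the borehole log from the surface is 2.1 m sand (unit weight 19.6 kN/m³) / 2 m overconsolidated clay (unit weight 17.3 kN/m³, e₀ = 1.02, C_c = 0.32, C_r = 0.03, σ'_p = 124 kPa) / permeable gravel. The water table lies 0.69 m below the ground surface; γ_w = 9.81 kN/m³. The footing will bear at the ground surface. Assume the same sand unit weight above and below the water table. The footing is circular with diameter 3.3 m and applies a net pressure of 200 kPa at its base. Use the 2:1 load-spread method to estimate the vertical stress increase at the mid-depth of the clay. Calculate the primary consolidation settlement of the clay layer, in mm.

Mid-depth of clay below the ground surface: z = 2.1 + 2/2 = 3.1 m.
Total vertical stress at mid-clay: σ_v = 19.6×2.1 + 17.3×1 = 58.46 kPa.
Pore pressure: u = 9.81×(3.1 − 0.69) = 23.642 kPa.
Initial effective stress: σ'_0 = σ_v − u = 58.46 − 23.642 = 34.818 kPa.
Stress increase at mid-clay by the 2:1 spreading method:
Δσ ≈ qD²/(D+z)² = 200×3.3²/(3.3+3.1)² = 53.174 kPa
Final effective stress: σ'_f = 34.818 + 53.174 = 87.992 kPa.
σ'_f = 87.992 ≤ σ'_p = 124 kPa, so the clay remains overconsolidated and only the recompression index applies:
S_c = C_r·H/(1+e₀)·log₁₀(σ'_f/σ'_0) = 0.03×2/2.02×log₁₀(87.992/34.818)
    = 0.029703 × 0.40264 = 0.01196 m

S_c ≈ 12 mm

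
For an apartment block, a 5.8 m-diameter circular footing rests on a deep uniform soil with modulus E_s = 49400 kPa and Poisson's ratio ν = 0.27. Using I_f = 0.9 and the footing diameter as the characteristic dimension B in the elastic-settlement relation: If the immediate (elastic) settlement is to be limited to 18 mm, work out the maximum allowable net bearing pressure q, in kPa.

S_e = q·B·(1−ν²)/E_s · I_f  ⇒  q = S_e·E_s / (B·(1−ν²)·I_f).
q = 0.018 × 49400 / (5.8 × 0.9271 × 0.9) = 183.7 kPa

q ≈ 184 kPa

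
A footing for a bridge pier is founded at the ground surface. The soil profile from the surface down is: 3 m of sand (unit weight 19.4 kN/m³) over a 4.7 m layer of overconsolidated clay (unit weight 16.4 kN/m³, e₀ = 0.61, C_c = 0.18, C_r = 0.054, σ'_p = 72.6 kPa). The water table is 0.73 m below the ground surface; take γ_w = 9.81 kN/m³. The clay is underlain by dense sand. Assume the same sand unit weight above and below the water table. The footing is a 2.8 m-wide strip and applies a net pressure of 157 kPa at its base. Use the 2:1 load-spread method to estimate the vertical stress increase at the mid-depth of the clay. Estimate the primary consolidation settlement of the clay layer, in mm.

S_c ≈ 109 mm

Mid-depth of clay below the ground surface: z = 3 + 4.7/2 = 5.35 m.
Total vertical stress at mid-clay: σ_v = 19.4×3 + 16.4×2.35 = 96.74 kPa.
Pore pressure: u = 9.81×(5.35 − 0.73) = 45.322 kPa.
Initial effective stress: σ'_0 = σ_v − u = 96.74 − 45.322 = 51.418 kPa.
Stress increase at mid-clay by the 2:1 spreading method:
Δσ = qB/(B+z) = 157×2.8/(2.8+5.35) = 53.939 kPa
Final effective stress: σ'_f = 51.418 + 53.939 = 105.36 kPa.
σ'_f = 105.36 > σ'_p = 72.6 kPa, so the stress path crosses the preconsolidation pressure — recompression up to σ'_p, then virgin compression beyond:
S_c = H/(1+e₀)·[C_r·log₁₀(σ'_p/σ'_0) + C_c·log₁₀(σ'_f/σ'_p)]
    = 4.7/1.61 × [0.054×log₁₀(72.6/51.418) + 0.18×log₁₀(105.36/72.6)]
    = 2.9193 × [0.0080904 + 0.029113] = 0.1086 m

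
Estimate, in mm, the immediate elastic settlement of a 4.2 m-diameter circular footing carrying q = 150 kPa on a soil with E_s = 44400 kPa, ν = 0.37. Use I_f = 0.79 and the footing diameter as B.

Immediate (elastic) settlement: S_e = q·B·(1−ν²)/E_s · I_f.
S_e = 150 × 4.2 × (1 − 0.37²) / 44400 × 0.79
    = 150 × 4.2 × 0.8631 / 44400 × 0.79
    = 0.009675 m = 9.675 mm

S_e ≈ 9.67 mm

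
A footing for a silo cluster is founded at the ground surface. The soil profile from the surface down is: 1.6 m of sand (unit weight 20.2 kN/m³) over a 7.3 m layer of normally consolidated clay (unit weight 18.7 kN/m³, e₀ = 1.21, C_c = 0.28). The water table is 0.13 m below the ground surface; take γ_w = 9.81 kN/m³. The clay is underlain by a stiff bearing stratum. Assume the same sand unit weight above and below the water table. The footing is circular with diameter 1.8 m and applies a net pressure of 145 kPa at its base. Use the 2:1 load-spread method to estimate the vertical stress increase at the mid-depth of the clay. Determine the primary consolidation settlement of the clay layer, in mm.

S_c ≈ 69.1 mm

Mid-depth of clay below the ground surface: z = 1.6 + 7.3/2 = 5.25 m.
Total vertical stress at mid-clay: σ_v = 20.2×1.6 + 18.7×3.65 = 100.57 kPa.
Pore pressure: u = 9.81×(5.25 − 0.13) = 50.227 kPa.
Initial effective stress: σ'_0 = σ_v − u = 100.57 − 50.227 = 50.343 kPa.
Stress increase at mid-clay by the 2:1 spreading method:
Δσ ≈ qD²/(D+z)² = 145×1.8²/(1.8+5.25)² = 9.4522 kPa
Final effective stress: σ'_f = σ'_0 + Δσ = 50.343 + 9.4522 = 59.795 kPa.
Normally consolidated clay, so the full stress increment lies on the virgin compression line:
S_c = C_c·H/(1+e₀)·log₁₀(σ'_f/σ'_0) = 0.28×7.3/(1+1.21)×log₁₀(59.795/50.343)
    = 0.92489 × 0.074726 = 0.06911 m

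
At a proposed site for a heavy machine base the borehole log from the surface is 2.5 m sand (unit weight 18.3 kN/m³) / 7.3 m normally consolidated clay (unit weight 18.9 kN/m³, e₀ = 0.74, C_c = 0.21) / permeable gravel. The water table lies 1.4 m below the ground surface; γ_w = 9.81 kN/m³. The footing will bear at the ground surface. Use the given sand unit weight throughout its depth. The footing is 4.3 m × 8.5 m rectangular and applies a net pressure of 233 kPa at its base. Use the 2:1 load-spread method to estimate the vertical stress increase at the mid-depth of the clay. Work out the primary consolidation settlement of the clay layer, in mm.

S_c ≈ 228 mm

Mid-depth of clay below the ground surface: z = 2.5 + 7.3/2 = 6.15 m.
Total vertical stress at mid-clay: σ_v = 18.3×2.5 + 18.9×3.65 = 114.73 kPa.
Pore pressure: u = 9.81×(6.15 − 1.4) = 46.598 kPa.
Initial effective stress: σ'_0 = σ_v − u = 114.73 − 46.598 = 68.132 kPa.
Stress increase at mid-clay by the 2:1 spreading method:
Δσ = qBL/((B+z)(L+z)) = 233×4.3×8.5/((4.3+6.15)(8.5+6.15)) = 55.627 kPa
Final effective stress: σ'_f = σ'_0 + Δσ = 68.132 + 55.627 = 123.76 kPa.
Normally consolidated clay, so the full stress increment lies on the virgin compression line:
S_c = C_c·H/(1+e₀)·log₁₀(σ'_f/σ'_0) = 0.21×7.3/(1+0.74)×log₁₀(123.76/68.132)
    = 0.88103 × 0.25923 = 0.2284 m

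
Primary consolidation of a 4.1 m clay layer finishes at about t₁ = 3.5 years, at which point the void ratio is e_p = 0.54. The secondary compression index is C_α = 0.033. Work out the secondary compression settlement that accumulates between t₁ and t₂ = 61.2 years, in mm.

Secondary compression: S_s = C_α·H/(1+e_p)·log₁₀(t₂/t₁)
S_s = 0.033×4.1/(1+0.54)×log₁₀(61.2/3.5)
    = 0.08786 × 1.243 = 0.1092 m

S_s ≈ 109 mm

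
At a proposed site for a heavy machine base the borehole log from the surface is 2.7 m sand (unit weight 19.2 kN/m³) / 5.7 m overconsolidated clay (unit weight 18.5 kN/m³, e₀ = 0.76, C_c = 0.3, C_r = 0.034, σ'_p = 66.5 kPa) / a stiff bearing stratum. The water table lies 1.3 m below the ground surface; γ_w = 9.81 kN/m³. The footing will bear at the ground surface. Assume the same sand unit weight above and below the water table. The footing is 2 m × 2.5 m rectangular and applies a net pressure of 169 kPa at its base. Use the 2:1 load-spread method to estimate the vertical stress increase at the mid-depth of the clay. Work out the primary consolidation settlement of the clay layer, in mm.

Mid-depth of clay below the ground surface: z = 2.7 + 5.7/2 = 5.55 m.
Total vertical stress at mid-clay: σ_v = 19.2×2.7 + 18.5×2.85 = 104.56 kPa.
Pore pressure: u = 9.81×(5.55 − 1.3) = 41.693 kPa.
Initial effective stress: σ'_0 = σ_v − u = 104.56 − 41.693 = 62.867 kPa.
Stress increase at mid-clay by the 2:1 spreading method:
Δσ = qBL/((B+z)(L+z)) = 169×2×2.5/((2+5.55)(2.5+5.55)) = 13.903 kPa
Final effective stress: σ'_f = 62.867 + 13.903 = 76.77 kPa.
σ'_f = 76.77 > σ'_p = 66.5 kPa, so the stress path crosses the preconsolidation pressure — recompression up to σ'_p, then virgin compression beyond:
S_c = H/(1+e₀)·[C_r·log₁₀(σ'_p/σ'_0) + C_c·log₁₀(σ'_f/σ'_p)]
    = 5.7/1.76 × [0.034×log₁₀(66.5/62.867) + 0.3×log₁₀(76.77/66.5)]
    = 3.2386 × [0.00082956 + 0.018711] = 0.06328 m

S_c ≈ 63.3 mm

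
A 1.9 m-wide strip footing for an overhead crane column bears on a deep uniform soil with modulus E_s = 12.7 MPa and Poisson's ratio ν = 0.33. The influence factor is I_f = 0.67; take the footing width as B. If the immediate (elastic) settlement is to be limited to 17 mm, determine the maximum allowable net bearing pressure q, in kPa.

E_s = 12.7 MPa = 12700 kPa.
S_e = q·B·(1−ν²)/E_s · I_f  ⇒  q = S_e·E_s / (B·(1−ν²)·I_f).
q = 0.017 × 12700 / (1.9 × 0.8911 × 0.67) = 190.3 kPa

q ≈ 190 kPa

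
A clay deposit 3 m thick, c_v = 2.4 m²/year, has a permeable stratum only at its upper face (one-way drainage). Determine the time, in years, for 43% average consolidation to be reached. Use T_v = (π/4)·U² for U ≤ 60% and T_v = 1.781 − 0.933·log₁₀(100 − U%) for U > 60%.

t ≈ 0.545 years

Drainage path length: H_d = H = 3 m (single drainage).
U ≤ 60%: T_v = (π/4)·U² = (π/4)×0.43² = 0.14522.
t = T_v·H_d²/c_v = 0.14522×3²/2.4 = 0.5446 years.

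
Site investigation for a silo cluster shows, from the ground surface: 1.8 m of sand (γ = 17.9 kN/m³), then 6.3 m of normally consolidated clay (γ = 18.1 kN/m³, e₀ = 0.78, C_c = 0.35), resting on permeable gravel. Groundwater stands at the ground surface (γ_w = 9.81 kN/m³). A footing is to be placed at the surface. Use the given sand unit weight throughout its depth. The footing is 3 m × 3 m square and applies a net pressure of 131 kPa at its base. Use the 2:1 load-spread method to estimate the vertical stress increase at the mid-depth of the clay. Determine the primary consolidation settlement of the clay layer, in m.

Mid-depth of clay below the ground surface: z = 1.8 + 6.3/2 = 4.95 m.
Total vertical stress at mid-clay: σ_v = 17.9×1.8 + 18.1×3.15 = 89.235 kPa.
Pore pressure: u = 9.81×(4.95 − 0) = 48.56 kPa.
Initial effective stress: σ'_0 = σ_v − u = 89.235 − 48.56 = 40.675 kPa.
Stress increase at mid-clay by the 2:1 spreading method:
Δσ = qBL/((B+z)(L+z)) = 131×3×3/((3+4.95)(3+4.95)) = 18.654 kPa
Final effective stress: σ'_f = σ'_0 + Δσ = 40.675 + 18.654 = 59.329 kPa.
Normally consolidated clay, so the full stress increment lies on the virgin compression line:
S_c = C_c·H/(1+e₀)·log₁₀(σ'_f/σ'_0) = 0.35×6.3/(1+0.78)×log₁₀(59.329/40.675)
    = 1.2388 × 0.16394 = 0.2031 m

S_c ≈ 0.203 m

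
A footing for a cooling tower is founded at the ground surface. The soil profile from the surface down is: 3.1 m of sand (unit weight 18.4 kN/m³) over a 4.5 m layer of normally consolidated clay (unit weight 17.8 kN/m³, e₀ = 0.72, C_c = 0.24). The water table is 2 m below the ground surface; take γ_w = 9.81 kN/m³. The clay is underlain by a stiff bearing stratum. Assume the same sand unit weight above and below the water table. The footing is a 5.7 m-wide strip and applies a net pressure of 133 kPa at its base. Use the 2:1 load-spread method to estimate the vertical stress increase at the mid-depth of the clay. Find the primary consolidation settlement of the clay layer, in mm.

S_c ≈ 198 mm

Mid-depth of clay below the ground surface: z = 3.1 + 4.5/2 = 5.35 m.
Total vertical stress at mid-clay: σ_v = 18.4×3.1 + 17.8×2.25 = 97.09 kPa.
Pore pressure: u = 9.81×(5.35 − 2) = 32.864 kPa.
Initial effective stress: σ'_0 = σ_v − u = 97.09 − 32.864 = 64.226 kPa.
Stress increase at mid-clay by the 2:1 spreading method:
Δσ = qB/(B+z) = 133×5.7/(5.7+5.35) = 68.606 kPa
Final effective stress: σ'_f = σ'_0 + Δσ = 64.226 + 68.606 = 132.83 kPa.
Normally consolidated clay, so the full stress increment lies on the virgin compression line:
S_c = C_c·H/(1+e₀)·log₁₀(σ'_f/σ'_0) = 0.24×4.5/(1+0.72)×log₁₀(132.83/64.226)
    = 0.62791 × 0.31559 = 0.1982 m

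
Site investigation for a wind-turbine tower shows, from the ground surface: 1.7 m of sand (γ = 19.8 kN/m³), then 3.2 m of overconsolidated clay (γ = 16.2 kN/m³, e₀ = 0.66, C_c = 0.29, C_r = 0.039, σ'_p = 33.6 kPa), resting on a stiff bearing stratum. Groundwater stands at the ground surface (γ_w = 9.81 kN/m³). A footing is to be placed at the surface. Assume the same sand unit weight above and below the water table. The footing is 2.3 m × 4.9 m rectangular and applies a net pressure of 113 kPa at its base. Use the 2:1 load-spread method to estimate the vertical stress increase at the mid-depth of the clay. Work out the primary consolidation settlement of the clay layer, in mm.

Mid-depth of clay below the ground surface: z = 1.7 + 3.2/2 = 3.3 m.
Total vertical stress at mid-clay: σ_v = 19.8×1.7 + 16.2×1.6 = 59.58 kPa.
Pore pressure: u = 9.81×(3.3 − 0) = 32.373 kPa.
Initial effective stress: σ'_0 = σ_v − u = 59.58 − 32.373 = 27.207 kPa.
Stress increase at mid-clay by the 2:1 spreading method:
Δσ = qBL/((B+z)(L+z)) = 113×2.3×4.9/((2.3+3.3)(4.9+3.3)) = 27.733 kPa
Final effective stress: σ'_f = 27.207 + 27.733 = 54.94 kPa.
σ'_f = 54.94 > σ'_p = 33.6 kPa, so the stress path crosses the preconsolidation pressure — recompression up to σ'_p, then virgin compression beyond:
S_c = H/(1+e₀)·[C_r·log₁₀(σ'_p/σ'_0) + C_c·log₁₀(σ'_f/σ'_p)]
    = 3.2/1.66 × [0.039×log₁₀(33.6/27.207) + 0.29×log₁₀(54.94/33.6)]
    = 1.9277 × [0.0035747 + 0.061929] = 0.1263 m

S_c ≈ 126 mm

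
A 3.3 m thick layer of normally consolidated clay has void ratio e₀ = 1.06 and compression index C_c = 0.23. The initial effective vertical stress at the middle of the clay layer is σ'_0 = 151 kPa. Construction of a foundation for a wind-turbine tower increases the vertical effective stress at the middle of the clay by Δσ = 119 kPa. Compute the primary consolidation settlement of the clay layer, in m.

S_c ≈ 0.093 m

Final effective stress: σ'_f = σ'_0 + Δσ = 151 + 119 = 270 kPa.
Normally consolidated clay, so the full stress increment lies on the virgin compression line:
S_c = C_c·H/(1+e₀)·log₁₀(σ'_f/σ'_0) = 0.23×3.3/(1+1.06)×log₁₀(270/151)
    = 0.36845 × 0.25239 = 0.09299 m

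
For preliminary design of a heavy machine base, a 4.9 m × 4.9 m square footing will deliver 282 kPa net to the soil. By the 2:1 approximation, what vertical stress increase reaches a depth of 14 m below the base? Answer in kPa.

Δσ_z ≈ 19 kPa

By the 2:1 method the load spreads at 1 horizontal : 2 vertical, so at depth z the loaded area has grown by z in each plan dimension:
Δσ = qBL/((B+z)(L+z)) = 282×4.9×4.9/((4.9+14)(4.9+14)) = 18.955 kPa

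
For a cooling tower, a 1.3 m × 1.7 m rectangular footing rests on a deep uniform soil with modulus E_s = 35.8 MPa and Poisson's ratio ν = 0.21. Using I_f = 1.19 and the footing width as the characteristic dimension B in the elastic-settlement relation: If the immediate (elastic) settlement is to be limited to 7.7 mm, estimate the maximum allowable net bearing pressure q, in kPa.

q ≈ 186 kPa

E_s = 35.8 MPa = 35800 kPa.
S_e = q·B·(1−ν²)/E_s · I_f  ⇒  q = S_e·E_s / (B·(1−ν²)·I_f).
q = 0.0077 × 35800 / (1.3 × 0.9559 × 1.19) = 186.4 kPa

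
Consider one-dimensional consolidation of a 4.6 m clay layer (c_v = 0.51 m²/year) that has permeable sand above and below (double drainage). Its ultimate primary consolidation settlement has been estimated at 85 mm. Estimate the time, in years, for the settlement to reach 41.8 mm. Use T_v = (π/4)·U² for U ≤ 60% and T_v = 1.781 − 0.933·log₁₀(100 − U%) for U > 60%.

t ≈ 1.97 years

Drainage path length: H_d = H/2 = 2.3 m (double drainage).
U = S(t)/S_ult = 41.8/85 = 0.4918.
U ≤ 60%: T_v = (π/4)·U² = (π/4)×0.49176² = 0.18993.
t = T_v·H_d²/c_v = 0.18993×2.3²/0.51 = 1.97 years.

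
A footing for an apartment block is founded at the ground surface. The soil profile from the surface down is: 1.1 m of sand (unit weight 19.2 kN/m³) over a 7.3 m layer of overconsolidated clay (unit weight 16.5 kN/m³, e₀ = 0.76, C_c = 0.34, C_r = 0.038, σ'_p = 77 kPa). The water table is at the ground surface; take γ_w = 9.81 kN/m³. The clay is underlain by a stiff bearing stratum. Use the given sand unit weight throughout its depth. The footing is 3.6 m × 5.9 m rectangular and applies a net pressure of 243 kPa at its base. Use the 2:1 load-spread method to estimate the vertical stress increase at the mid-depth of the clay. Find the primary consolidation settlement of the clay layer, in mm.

S_c ≈ 169 mm

Mid-depth of clay below the ground surface: z = 1.1 + 7.3/2 = 4.75 m.
Total vertical stress at mid-clay: σ_v = 19.2×1.1 + 16.5×3.65 = 81.345 kPa.
Pore pressure: u = 9.81×(4.75 − 0) = 46.598 kPa.
Initial effective stress: σ'_0 = σ_v − u = 81.345 − 46.598 = 34.747 kPa.
Stress increase at mid-clay by the 2:1 spreading method:
Δσ = qBL/((B+z)(L+z)) = 243×3.6×5.9/((3.6+4.75)(5.9+4.75)) = 58.04 kPa
Final effective stress: σ'_f = 34.747 + 58.04 = 92.787 kPa.
σ'_f = 92.787 > σ'_p = 77 kPa, so the stress path crosses the preconsolidation pressure — recompression up to σ'_p, then virgin compression beyond:
S_c = H/(1+e₀)·[C_r·log₁₀(σ'_p/σ'_0) + C_c·log₁₀(σ'_f/σ'_p)]
    = 7.3/1.76 × [0.038×log₁₀(77/34.747) + 0.34×log₁₀(92.787/77)]
    = 4.1477 × [0.013132 + 0.027539] = 0.1687 m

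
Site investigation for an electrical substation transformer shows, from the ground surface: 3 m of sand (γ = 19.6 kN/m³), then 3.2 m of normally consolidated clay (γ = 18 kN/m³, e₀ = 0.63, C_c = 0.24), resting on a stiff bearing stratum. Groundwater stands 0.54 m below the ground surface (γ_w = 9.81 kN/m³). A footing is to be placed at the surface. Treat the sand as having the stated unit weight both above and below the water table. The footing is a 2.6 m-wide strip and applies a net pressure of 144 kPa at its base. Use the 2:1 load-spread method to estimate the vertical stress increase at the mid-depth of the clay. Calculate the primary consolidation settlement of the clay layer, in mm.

Mid-depth of clay below the ground surface: z = 3 + 3.2/2 = 4.6 m.
Total vertical stress at mid-clay: σ_v = 19.6×3 + 18×1.6 = 87.6 kPa.
Pore pressure: u = 9.81×(4.6 − 0.54) = 39.829 kPa.
Initial effective stress: σ'_0 = σ_v − u = 87.6 − 39.829 = 47.771 kPa.
Stress increase at mid-clay by the 2:1 spreading method:
Δσ = qB/(B+z) = 144×2.6/(2.6+4.6) = 52 kPa
Final effective stress: σ'_f = σ'_0 + Δσ = 47.771 + 52 = 99.771 kPa.
Normally consolidated clay, so the full stress increment lies on the virgin compression line:
S_c = C_c·H/(1+e₀)·log₁₀(σ'_f/σ'_0) = 0.24×3.2/(1+0.63)×log₁₀(99.771/47.771)
    = 0.47117 × 0.31984 = 0.1507 m

S_c ≈ 151 mm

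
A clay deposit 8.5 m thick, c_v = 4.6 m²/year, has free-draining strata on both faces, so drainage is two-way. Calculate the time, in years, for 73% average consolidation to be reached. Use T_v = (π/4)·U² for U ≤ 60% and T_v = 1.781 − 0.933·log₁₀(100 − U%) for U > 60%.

Drainage path length: H_d = H/2 = 4.25 m (double drainage).
U > 60%: T_v = 1.781 − 0.933·log₁₀(100 − 73) = 0.44554.
t = T_v·H_d²/c_v = 0.44554×4.25²/4.6 = 1.749 years.

t ≈ 1.75 years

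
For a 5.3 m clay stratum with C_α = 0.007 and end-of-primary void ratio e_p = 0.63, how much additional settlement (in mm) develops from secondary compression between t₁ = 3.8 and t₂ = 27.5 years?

S_s ≈ 19.6 mm

Secondary compression: S_s = C_α·H/(1+e_p)·log₁₀(t₂/t₁)
S_s = 0.007×5.3/(1+0.63)×log₁₀(27.5/3.8)
    = 0.02276 × 0.8595 = 0.01956 m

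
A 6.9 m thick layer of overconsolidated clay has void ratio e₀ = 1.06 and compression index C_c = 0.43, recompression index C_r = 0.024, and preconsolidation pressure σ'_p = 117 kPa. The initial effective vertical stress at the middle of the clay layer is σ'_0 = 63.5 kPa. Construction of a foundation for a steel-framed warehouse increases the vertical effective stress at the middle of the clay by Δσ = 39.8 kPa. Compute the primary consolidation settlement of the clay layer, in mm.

S_c ≈ 17 mm

Final effective stress: σ'_f = 63.5 + 39.8 = 103.3 kPa.
σ'_f = 103.3 ≤ σ'_p = 117 kPa, so the clay remains overconsolidated and only the recompression index applies:
S_c = C_r·H/(1+e₀)·log₁₀(σ'_f/σ'_0) = 0.024×6.9/2.06×log₁₀(103.3/63.5)
    = 0.080388 × 0.21133 = 0.01699 m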